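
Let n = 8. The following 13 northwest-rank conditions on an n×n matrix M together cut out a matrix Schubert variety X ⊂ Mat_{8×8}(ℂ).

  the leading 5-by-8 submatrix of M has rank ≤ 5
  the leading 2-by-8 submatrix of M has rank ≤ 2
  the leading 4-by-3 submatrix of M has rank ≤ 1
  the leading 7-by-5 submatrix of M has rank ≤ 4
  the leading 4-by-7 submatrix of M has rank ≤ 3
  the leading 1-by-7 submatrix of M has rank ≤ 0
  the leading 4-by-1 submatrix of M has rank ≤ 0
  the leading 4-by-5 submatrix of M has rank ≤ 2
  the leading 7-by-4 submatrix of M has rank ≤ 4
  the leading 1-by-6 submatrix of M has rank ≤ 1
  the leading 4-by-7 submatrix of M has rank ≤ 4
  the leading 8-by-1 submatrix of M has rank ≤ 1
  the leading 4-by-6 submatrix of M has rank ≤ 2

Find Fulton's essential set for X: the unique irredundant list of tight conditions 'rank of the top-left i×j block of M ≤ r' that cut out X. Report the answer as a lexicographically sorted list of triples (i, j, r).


The tightest implied rank at each (i,j), from the 13 conditions:

  i=1: 0, 0, 0, 0, 0, 0, 0, 1
  i=2: 0, 1, 1, 1, 1, 1, 1, 2
  i=3: 0, 1, 1, 2, 2, 2, 2, 3
  i=4: 0, 1, 1, 2, 2, 2, 3, 4
  i=5: 1, 2, 2, 3, 3, 3, 4, 5
  i=6: 1, 2, 3, 4, 4, 4, 5, 6
  i=7: 1, 2, 3, 4, 4, 5, 6, 7
  i=8: 1, 2, 3, 4, 5, 6, 7, 8

giving w = (8, 2, 4, 7, 1, 3, 6, 5) via Δ²R.

Fulton essential set (5 of the 15 Rothe cells):

[(1, 7, 0), (4, 1, 0), (4, 3, 1), (4, 6, 2), (7, 5, 4)]


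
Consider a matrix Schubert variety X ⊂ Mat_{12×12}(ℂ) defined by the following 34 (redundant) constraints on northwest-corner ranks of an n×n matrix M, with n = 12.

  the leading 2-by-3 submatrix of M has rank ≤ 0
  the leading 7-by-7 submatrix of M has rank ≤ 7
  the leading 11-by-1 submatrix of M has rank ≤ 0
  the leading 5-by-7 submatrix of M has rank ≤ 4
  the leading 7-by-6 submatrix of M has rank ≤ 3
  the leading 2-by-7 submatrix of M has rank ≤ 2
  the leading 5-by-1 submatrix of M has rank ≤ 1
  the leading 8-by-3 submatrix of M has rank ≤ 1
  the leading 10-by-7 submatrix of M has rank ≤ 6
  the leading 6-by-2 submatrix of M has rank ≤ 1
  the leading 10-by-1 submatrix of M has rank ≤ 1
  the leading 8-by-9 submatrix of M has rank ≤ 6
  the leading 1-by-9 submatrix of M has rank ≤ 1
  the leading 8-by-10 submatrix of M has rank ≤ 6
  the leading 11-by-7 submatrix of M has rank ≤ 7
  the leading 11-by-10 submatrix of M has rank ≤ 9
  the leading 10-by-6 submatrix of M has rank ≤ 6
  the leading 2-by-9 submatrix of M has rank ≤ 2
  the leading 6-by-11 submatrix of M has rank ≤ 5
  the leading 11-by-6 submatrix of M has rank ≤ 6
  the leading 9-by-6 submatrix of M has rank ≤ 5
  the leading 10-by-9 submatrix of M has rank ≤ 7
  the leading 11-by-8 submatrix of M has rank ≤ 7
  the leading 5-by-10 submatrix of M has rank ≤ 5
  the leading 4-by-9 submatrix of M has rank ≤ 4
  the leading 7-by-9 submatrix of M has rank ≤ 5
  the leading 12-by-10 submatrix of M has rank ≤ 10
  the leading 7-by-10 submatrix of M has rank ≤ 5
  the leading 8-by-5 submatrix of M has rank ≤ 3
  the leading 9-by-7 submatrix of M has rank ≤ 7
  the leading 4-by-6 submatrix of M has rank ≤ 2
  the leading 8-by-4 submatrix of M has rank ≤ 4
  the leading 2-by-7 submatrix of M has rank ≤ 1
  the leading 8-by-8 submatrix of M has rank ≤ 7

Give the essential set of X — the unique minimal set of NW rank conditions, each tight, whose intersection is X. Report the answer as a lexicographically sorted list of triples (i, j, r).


The tightest implied rank at each (i,j), from the 34 conditions:

  row 1: 0 0 0 1 1 1 1 1 1 1 1 1
  row 2: 0 0 0 1 1 1 1 2 2 2 2 2
  row 3: 0 1 1 2 2 2 2 3 3 3 3 3
  row 4: 0 1 1 2 2 2 3 4 4 4 4 4
  row 5: 0 1 1 2 3 3 4 5 5 5 5 5
  row 6: 0 1 1 2 3 3 4 5 5 5 5 6
  row 7: 0 1 1 2 3 3 4 5 5 5 6 7
  row 8: 0 1 1 2 3 4 5 6 6 6 7 8
  row 9: 0 1 2 3 4 5 6 7 7 7 8 9
  row 10: 0 1 2 3 4 5 6 7 7 8 9 10
  row 11: 0 1 2 3 4 5 6 7 8 9 10 11
  row 12: 1 2 3 4 5 6 7 8 9 10 11 12

hence w(1..12) = (4, 8, 2, 7, 5, 12, 11, 6, 3, 10, 9, 1).

D(w) has 33 cells with 9 SE-corners; essential set:

[(2, 3, 0), (2, 7, 1), (4, 6, 2), (6, 11, 5), (7, 6, 3), (7, 10, 5), (8, 3, 1), (10, 9, 7), (11, 1, 0)]


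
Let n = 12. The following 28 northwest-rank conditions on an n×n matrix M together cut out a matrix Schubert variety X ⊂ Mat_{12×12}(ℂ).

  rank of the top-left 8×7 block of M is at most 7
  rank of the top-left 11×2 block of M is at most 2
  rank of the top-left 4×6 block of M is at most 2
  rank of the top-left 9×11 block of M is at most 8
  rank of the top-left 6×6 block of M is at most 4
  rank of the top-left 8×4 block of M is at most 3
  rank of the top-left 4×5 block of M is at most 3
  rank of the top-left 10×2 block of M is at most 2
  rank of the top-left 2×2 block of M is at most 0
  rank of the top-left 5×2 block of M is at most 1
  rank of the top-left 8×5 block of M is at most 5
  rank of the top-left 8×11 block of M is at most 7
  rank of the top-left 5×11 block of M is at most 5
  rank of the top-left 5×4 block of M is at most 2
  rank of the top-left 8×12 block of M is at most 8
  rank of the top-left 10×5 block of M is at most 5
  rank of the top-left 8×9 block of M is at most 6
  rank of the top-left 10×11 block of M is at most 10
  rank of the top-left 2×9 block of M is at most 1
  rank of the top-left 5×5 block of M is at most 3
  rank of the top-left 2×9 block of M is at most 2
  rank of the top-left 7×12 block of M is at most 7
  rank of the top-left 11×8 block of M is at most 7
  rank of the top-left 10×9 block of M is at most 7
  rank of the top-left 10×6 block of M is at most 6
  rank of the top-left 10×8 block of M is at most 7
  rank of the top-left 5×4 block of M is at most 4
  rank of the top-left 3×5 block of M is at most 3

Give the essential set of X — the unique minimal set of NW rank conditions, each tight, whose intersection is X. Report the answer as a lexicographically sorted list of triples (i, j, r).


Reconstructing r_w from the 28 given conditions:

  0 | 0 | 1 | 1 | 1 | 1 | 1 | 1 | 1 | 1 | 1 | 1
  0 | 0 | 1 | 1 | 1 | 1 | 1 | 1 | 1 | 2 | 2 | 2
  1 | 1 | 2 | 2 | 2 | 2 | 2 | 2 | 2 | 3 | 3 | 3
  1 | 1 | 2 | 2 | 2 | 2 | 3 | 3 | 3 | 4 | 4 | 4
  1 | 1 | 2 | 2 | 3 | 3 | 4 | 4 | 4 | 5 | 5 | 5
  1 | 2 | 3 | 3 | 4 | 4 | 5 | 5 | 5 | 6 | 6 | 6
  1 | 2 | 3 | 3 | 4 | 5 | 6 | 6 | 6 | 7 | 7 | 7
  1 | 2 | 3 | 3 | 4 | 5 | 6 | 6 | 6 | 7 | 7 | 8
  1 | 2 | 3 | 4 | 5 | 6 | 7 | 7 | 7 | 8 | 8 | 9
  1 | 2 | 3 | 4 | 5 | 6 | 7 | 7 | 7 | 8 | 9 | 10
  1 | 2 | 3 | 4 | 5 | 6 | 7 | 7 | 8 | 9 | 10 | 11
  1 | 2 | 3 | 4 | 5 | 6 | 7 | 8 | 9 | 10 | 11 | 12

hence w(1..12) = (3, 10, 1, 7, 5, 2, 6, 12, 4, 11, 9, 8).

D(w) has 24 cells with 10 SE-corners; essential set:

[(2, 2, 0), (2, 9, 1), (4, 6, 2), (5, 2, 1), (5, 4, 2), (8, 4, 3), (8, 9, 6), (8, 11, 7), (10, 9, 7), (11, 8, 7)]


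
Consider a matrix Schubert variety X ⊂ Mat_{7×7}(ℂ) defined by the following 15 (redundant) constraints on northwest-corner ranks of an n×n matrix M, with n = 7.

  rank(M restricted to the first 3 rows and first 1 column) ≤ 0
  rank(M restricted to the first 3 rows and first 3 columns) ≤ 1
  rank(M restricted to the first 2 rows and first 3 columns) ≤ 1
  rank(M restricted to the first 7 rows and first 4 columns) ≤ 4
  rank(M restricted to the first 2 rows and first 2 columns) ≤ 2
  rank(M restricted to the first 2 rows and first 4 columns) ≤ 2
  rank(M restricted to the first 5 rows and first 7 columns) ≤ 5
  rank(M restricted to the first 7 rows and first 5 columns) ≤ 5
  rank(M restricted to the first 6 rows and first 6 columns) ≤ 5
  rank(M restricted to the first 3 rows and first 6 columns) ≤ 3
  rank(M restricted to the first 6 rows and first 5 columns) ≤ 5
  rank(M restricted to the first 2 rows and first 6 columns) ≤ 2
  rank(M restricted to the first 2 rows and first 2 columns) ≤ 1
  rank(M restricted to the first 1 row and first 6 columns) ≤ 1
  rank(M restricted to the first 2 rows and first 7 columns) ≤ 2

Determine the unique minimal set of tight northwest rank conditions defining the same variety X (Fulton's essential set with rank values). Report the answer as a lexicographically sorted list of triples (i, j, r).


Computing R[i][j] = min implied NW-rank bound (n=7, 15 conditions):

  0 | 1 | 1 | 1 | 1 | 1 | 1
  0 | 1 | 1 | 2 | 2 | 2 | 2
  0 | 1 | 1 | 2 | 3 | 3 | 3
  1 | 2 | 2 | 3 | 4 | 4 | 4
  1 | 2 | 3 | 4 | 5 | 5 | 5
  1 | 2 | 3 | 4 | 5 | 5 | 6
  1 | 2 | 3 | 4 | 5 | 6 | 7

giving w = (2, 4, 5, 1, 3, 7, 6) via Δ²R.

Rothe diagram D(w) (6 cells), 3 SE-corners (essential conditions):

[(3, 1, 0), (3, 3, 1), (6, 6, 5)]


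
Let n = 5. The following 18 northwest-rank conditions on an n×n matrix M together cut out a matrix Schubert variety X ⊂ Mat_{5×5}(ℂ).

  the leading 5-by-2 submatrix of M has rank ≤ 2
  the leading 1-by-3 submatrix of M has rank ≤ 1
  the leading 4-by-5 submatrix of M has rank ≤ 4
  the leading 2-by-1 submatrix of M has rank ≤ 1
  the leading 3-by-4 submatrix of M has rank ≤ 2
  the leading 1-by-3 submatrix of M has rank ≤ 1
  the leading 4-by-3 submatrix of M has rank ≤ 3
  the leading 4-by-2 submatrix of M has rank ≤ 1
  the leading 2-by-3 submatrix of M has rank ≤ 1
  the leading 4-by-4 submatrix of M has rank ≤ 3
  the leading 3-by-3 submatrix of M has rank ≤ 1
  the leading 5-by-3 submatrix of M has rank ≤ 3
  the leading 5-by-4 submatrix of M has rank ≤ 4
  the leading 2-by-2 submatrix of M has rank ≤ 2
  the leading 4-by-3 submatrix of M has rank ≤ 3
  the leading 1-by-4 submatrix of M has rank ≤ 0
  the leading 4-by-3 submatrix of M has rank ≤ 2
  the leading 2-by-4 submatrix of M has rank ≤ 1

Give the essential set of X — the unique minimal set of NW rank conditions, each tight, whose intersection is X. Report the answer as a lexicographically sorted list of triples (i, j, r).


The tightest implied rank at each (i,j), from the 18 conditions:

  0, 0, 0, 0, 1
  1, 1, 1, 1, 2
  1, 1, 1, 2, 3
  1, 1, 2, 3, 4
  1, 2, 3, 4, 5

reading off 1-entries of Δ²R: w = (5, 1, 4, 3, 2).

D(w) has 7 cells with 3 SE-corners; essential set:

[(1, 4, 0), (3, 3, 1), (4, 2, 1)]


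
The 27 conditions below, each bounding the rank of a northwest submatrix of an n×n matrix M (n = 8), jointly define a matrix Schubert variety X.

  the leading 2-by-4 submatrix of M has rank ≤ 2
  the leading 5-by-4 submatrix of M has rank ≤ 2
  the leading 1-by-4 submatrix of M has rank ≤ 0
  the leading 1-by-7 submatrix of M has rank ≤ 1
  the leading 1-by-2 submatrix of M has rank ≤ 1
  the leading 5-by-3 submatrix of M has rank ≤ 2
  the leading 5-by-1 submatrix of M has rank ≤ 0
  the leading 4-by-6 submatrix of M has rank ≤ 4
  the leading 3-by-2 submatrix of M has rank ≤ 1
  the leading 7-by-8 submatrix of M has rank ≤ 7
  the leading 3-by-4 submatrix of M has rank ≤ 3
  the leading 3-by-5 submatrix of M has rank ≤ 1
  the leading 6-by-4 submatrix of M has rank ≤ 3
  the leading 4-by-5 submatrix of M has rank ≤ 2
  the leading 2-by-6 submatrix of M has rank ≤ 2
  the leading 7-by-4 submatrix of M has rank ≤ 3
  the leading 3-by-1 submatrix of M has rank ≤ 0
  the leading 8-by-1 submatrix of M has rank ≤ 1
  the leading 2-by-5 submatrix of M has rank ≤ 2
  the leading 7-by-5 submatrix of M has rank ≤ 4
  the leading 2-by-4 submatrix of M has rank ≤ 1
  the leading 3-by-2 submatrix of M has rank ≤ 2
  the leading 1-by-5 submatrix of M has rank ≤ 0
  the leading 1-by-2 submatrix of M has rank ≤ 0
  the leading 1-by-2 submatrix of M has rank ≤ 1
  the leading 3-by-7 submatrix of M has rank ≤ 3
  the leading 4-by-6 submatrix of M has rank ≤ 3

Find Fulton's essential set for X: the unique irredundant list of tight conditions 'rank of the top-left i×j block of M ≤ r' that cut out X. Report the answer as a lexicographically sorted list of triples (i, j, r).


Computing R[i][j] = min implied NW-rank bound (n=8, 27 conditions):

  row 1: 0 0 0 0 0 1 1 1
  row 2: 0 1 1 1 1 2 2 2
  row 3: 0 1 1 1 1 2 3 3
  row 4: 0 1 2 2 2 3 4 4
  row 5: 0 1 2 2 3 4 5 5
  row 6: 1 2 3 3 4 5 6 6
  row 7: 1 2 3 3 4 5 6 7
  row 8: 1 2 3 4 5 6 7 8

the unique w with this rank table is (6, 2, 7, 3, 5, 1, 8, 4).

ℓ(w)=14; the 5 essential cells (i,j,r):

[(1, 5, 0), (3, 5, 1), (5, 1, 0), (5, 4, 2), (7, 4, 3)]


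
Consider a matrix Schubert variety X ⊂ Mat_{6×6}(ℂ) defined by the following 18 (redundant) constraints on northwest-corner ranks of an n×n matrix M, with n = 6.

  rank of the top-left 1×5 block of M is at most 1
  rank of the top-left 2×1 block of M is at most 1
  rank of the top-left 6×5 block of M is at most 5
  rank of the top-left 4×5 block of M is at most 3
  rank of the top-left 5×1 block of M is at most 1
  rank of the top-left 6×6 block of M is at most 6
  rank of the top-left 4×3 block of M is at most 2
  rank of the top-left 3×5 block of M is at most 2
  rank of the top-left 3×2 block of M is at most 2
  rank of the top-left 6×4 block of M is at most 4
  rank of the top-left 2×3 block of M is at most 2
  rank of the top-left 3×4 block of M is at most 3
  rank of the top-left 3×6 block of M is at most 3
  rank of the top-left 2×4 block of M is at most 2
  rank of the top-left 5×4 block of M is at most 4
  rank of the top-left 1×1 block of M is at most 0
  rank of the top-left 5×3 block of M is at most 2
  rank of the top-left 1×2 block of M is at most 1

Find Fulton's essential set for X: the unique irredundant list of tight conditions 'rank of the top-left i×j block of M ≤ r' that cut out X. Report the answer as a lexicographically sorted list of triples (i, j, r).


The tightest implied rank at each (i,j), from the 18 conditions:

  row 1: 0  1  1  1  1  1
  row 2: 1  2  2  2  2  2
  row 3: 1  2  2  2  2  3
  row 4: 1  2  2  3  3  4
  row 5: 1  2  2  3  4  5
  row 6: 1  2  3  4  5  6

hence w(1..6) = (2, 1, 6, 4, 5, 3).

Fulton essential set (3 of the 6 Rothe cells):

[(1, 1, 0), (3, 5, 2), (5, 3, 2)]


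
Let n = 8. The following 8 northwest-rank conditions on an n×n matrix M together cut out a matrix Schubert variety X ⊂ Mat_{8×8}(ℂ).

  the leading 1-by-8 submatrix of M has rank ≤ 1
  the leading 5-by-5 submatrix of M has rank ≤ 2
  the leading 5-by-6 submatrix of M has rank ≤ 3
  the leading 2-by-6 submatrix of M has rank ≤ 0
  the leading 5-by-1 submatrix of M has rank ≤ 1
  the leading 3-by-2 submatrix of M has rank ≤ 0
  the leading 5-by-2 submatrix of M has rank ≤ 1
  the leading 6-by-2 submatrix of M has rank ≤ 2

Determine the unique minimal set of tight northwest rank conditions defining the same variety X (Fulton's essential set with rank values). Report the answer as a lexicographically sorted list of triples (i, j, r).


Computing R[i][j] = min implied NW-rank bound (n=8, 8 conditions):

  row 1: 0  0  0  0  0  0  1  1
  row 2: 0  0  0  0  0  0  1  2
  row 3: 0  0  1  1  1  1  2  3
  row 4: 1  1  2  2  2  2  3  4
  row 5: 1  1  2  2  2  3  4  5
  row 6: 1  2  3  3  3  4  5  6
  row 7: 1  2  3  4  4  5  6  7
  row 8: 1  2  3  4  5  6  7  8

so w = (7, 8, 3, 1, 6, 2, 4, 5).

Rothe diagram D(w) (17 cells), 4 SE-corners (essential conditions):

[(2, 6, 0), (3, 2, 0), (5, 2, 1), (5, 5, 2)]


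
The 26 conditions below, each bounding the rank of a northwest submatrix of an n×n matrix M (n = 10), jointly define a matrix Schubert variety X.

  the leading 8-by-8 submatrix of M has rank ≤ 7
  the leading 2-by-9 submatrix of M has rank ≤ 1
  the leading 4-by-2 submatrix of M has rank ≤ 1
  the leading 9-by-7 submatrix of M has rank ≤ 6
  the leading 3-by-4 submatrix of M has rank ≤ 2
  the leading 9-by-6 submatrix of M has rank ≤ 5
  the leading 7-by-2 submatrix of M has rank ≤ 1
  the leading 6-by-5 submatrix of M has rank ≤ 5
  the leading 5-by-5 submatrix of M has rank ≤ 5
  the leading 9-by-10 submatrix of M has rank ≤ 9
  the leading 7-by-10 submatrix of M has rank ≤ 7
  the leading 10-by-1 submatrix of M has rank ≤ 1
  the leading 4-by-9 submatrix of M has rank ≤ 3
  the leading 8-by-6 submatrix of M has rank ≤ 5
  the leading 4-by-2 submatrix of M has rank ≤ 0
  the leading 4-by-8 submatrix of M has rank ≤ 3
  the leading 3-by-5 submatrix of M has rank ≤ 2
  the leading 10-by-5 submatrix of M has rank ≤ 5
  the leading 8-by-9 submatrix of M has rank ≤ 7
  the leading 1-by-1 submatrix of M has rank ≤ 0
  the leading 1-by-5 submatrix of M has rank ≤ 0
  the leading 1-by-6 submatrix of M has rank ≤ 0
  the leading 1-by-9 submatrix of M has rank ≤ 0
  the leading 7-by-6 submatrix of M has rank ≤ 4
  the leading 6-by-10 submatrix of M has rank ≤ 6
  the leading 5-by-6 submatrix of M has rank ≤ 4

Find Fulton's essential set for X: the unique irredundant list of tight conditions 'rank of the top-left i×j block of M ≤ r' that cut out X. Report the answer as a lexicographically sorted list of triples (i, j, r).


Computing R[i][j] = min implied NW-rank bound (n=10, 26 conditions):

  0, 0, 0, 0, 0, 0, 0, 0, 0, 1
  0, 0, 1, 1, 1, 1, 1, 1, 1, 2
  0, 0, 1, 2, 2, 2, 2, 2, 2, 3
  0, 0, 1, 2, 3, 3, 3, 3, 3, 4
  1, 1, 2, 3, 4, 4, 4, 4, 4, 5
  1, 1, 2, 3, 4, 4, 5, 5, 5, 6
  1, 1, 2, 3, 4, 4, 5, 6, 6, 7
  1, 2, 3, 4, 5, 5, 6, 7, 7, 8
  1, 2, 3, 4, 5, 5, 6, 7, 8, 9
  1, 2, 3, 4, 5, 6, 7, 8, 9, 10

second differences of R give the permutation w = (10, 3, 4, 5, 1, 7, 8, 2, 9, 6).

|D(w)|=20, |Ess(w)|=5:

[(1, 9, 0), (4, 2, 0), (7, 2, 1), (7, 6, 4), (9, 6, 5)]


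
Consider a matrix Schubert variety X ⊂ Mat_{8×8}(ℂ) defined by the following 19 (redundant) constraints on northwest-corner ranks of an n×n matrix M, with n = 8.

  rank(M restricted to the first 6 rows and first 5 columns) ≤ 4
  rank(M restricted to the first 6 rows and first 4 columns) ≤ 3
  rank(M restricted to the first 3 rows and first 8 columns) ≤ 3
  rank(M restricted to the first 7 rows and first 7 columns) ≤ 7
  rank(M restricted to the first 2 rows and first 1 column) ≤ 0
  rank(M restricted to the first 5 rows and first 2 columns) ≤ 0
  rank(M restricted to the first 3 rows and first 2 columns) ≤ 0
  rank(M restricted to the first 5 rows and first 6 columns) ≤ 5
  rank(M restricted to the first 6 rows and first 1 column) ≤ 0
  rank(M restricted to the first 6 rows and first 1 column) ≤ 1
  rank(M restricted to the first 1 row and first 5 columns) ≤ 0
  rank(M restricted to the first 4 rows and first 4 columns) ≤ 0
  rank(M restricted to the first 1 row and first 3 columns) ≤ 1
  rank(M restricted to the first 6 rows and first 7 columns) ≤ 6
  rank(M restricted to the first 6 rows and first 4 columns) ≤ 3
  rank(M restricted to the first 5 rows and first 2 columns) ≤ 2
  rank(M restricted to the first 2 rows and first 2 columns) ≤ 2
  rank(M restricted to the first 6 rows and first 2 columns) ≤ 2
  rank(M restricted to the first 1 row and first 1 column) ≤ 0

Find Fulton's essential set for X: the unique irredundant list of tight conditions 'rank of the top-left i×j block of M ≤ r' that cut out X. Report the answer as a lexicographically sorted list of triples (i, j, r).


Rank table r_w(8×8) implied by the 19 constraints:

  row 1: 0 0 0 0 0 1 1 1
  row 2: 0 0 0 0 1 2 2 2
  row 3: 0 0 0 0 1 2 3 3
  row 4: 0 0 0 0 1 2 3 4
  row 5: 0 0 1 1 2 3 4 5
  row 6: 0 1 2 2 3 4 5 6
  row 7: 1 2 3 3 4 5 6 7
  row 8: 1 2 3 4 5 6 7 8

giving w = (6, 5, 7, 8, 3, 2, 1, 4) via Δ²R.

|D(w)|=20, |Ess(w)|=4:

[(1, 5, 0), (4, 4, 0), (5, 2, 0), (6, 1, 0)]


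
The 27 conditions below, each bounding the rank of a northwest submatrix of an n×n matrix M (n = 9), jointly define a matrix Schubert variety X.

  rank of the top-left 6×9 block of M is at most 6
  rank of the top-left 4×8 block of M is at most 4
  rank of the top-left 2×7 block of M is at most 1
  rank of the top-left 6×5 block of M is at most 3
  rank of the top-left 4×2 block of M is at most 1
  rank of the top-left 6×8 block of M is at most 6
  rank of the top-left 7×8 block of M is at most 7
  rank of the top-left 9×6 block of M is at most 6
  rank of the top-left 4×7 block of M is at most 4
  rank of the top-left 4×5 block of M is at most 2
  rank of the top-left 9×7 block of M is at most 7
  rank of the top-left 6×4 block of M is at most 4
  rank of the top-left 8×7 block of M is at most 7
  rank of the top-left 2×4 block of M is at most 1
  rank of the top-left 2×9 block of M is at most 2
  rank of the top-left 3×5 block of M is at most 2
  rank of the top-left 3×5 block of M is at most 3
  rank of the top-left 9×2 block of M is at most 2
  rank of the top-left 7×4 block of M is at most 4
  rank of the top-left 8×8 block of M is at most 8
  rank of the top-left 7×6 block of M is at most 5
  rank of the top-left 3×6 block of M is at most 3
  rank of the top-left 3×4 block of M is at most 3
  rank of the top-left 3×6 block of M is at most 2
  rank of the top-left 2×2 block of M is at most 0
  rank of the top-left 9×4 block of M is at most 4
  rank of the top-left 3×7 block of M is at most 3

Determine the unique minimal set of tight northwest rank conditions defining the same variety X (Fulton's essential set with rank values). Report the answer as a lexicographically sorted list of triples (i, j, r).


The tightest implied rank at each (i,j), from the 27 conditions:

  R[1]: 0, 0, 1, 1, 1, 1, 1, 1, 1
  R[2]: 0, 0, 1, 1, 1, 1, 1, 2, 2
  R[3]: 1, 1, 2, 2, 2, 2, 2, 3, 3
  R[4]: 1, 1, 2, 2, 2, 3, 3, 4, 4
  R[5]: 1, 2, 3, 3, 3, 4, 4, 5, 5
  R[6]: 1, 2, 3, 3, 3, 4, 5, 6, 6
  R[7]: 1, 2, 3, 4, 4, 5, 6, 7, 7
  R[8]: 1, 2, 3, 4, 5, 6, 7, 8, 8
  R[9]: 1, 2, 3, 4, 5, 6, 7, 8, 9

hence w(1..9) = (3, 8, 1, 6, 2, 7, 4, 5, 9).

5 SE-corners of the 13-cell Rothe diagram give Ess(w):

[(2, 2, 0), (2, 7, 1), (4, 2, 1), (4, 5, 2), (6, 5, 3)]


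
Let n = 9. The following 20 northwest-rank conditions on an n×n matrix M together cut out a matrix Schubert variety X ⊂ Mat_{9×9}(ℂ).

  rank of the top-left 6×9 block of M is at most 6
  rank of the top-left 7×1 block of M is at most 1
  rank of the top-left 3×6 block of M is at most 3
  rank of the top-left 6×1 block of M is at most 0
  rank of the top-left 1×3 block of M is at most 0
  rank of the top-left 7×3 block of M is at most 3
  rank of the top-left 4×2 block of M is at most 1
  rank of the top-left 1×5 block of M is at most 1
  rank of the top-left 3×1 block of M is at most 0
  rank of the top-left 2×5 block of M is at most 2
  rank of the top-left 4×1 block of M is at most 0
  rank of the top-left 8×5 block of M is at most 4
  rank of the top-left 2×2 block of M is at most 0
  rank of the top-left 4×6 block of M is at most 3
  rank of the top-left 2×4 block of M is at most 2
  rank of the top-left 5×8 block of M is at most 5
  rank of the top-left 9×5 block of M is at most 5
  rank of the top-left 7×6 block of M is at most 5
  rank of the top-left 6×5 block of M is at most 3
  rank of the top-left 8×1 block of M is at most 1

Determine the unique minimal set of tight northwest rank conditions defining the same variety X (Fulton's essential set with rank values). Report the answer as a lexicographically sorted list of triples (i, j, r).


Reconstructing r_w from the 20 given conditions:

  row 1: 0 0 0 1 1 1 1 1 1
  row 2: 0 0 1 2 2 2 2 2 2
  row 3: 0 1 2 3 3 3 3 3 3
  row 4: 0 1 2 3 3 3 4 4 4
  row 5: 0 1 2 3 3 4 5 5 5
  row 6: 0 1 2 3 3 4 5 6 6
  row 7: 1 2 3 4 4 5 6 7 7
  row 8: 1 2 3 4 4 5 6 7 8
  row 9: 1 2 3 4 5 6 7 8 9

second differences of R give the permutation w = (4, 3, 2, 7, 6, 8, 1, 9, 5).

ℓ(w)=14; the 6 essential cells (i,j,r):

[(1, 3, 0), (2, 2, 0), (4, 6, 3), (6, 1, 0), (6, 5, 3), (8, 5, 4)]


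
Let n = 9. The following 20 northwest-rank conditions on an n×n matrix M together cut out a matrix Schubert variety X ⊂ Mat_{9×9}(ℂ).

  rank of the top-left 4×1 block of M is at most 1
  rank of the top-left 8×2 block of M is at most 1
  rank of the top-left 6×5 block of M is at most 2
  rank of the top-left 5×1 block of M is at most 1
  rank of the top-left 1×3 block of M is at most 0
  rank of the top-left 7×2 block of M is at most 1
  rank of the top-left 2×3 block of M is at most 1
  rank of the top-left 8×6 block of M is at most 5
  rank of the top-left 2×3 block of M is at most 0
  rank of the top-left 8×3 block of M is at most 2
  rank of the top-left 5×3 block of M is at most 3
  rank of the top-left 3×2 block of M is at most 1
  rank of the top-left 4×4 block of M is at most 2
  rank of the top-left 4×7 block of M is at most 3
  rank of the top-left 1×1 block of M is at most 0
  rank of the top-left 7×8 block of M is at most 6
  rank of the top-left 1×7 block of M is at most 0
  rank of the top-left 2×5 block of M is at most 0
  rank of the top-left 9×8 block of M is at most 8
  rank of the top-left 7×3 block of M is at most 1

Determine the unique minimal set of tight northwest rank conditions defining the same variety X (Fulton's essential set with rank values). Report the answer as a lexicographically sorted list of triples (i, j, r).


Propagating the 20 rank bounds to every northwest block:

  R[1]: 0, 0, 0, 0, 0, 0, 0, 1, 1
  R[2]: 0, 0, 0, 0, 0, 1, 1, 2, 2
  R[3]: 1, 1, 1, 1, 1, 2, 2, 3, 3
  R[4]: 1, 1, 1, 2, 2, 3, 3, 4, 4
  R[5]: 1, 1, 1, 2, 2, 3, 4, 5, 5
  R[6]: 1, 1, 1, 2, 2, 3, 4, 5, 6
  R[7]: 1, 1, 1, 2, 3, 4, 5, 6, 7
  R[8]: 1, 1, 2, 3, 4, 5, 6, 7, 8
  R[9]: 1, 2, 3, 4, 5, 6, 7, 8, 9

hence w(1..9) = (8, 6, 1, 4, 7, 9, 5, 3, 2).

Rothe diagram D(w) (23 cells), 5 SE-corners (essential conditions):

[(1, 7, 0), (2, 5, 0), (6, 5, 2), (7, 3, 1), (8, 2, 1)]


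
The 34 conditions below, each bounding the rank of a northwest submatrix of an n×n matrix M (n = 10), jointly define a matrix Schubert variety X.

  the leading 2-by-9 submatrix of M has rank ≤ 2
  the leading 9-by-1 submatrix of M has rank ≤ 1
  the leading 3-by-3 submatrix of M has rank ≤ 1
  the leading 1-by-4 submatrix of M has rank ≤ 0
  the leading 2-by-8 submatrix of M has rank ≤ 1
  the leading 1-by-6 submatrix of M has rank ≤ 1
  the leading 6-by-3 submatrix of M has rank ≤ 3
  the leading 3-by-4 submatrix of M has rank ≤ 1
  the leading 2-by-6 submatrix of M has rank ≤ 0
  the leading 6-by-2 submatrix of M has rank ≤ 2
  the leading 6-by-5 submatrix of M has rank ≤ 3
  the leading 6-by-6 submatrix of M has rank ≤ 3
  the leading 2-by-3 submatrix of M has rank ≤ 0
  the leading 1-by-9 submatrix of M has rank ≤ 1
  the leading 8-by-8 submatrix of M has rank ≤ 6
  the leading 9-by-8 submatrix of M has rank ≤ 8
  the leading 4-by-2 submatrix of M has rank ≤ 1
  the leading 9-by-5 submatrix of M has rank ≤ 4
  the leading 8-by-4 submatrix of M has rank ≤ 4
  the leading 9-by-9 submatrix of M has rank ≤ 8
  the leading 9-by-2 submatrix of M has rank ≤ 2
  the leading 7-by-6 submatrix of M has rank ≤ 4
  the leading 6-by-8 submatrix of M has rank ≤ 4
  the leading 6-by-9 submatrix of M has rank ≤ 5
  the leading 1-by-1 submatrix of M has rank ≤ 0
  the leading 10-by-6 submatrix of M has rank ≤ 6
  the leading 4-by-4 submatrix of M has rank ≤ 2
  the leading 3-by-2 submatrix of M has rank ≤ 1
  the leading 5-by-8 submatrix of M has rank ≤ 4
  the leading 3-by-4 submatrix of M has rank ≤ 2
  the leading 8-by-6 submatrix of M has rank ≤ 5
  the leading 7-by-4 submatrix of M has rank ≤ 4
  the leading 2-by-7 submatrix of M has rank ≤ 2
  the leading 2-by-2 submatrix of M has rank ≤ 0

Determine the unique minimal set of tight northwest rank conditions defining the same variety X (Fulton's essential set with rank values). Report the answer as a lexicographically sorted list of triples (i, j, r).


Recovering R(i,j) via the rank-extension bound from the 34 conditions:

  row 1: 0 | 0 | 0 | 0 | 0 | 0 | 1 | 1 | 1 | 1
  row 2: 0 | 0 | 0 | 0 | 0 | 0 | 1 | 1 | 2 | 2
  row 3: 1 | 1 | 1 | 1 | 1 | 1 | 2 | 2 | 3 | 3
  row 4: 1 | 1 | 2 | 2 | 2 | 2 | 3 | 3 | 4 | 4
  row 5: 1 | 2 | 3 | 3 | 3 | 3 | 4 | 4 | 5 | 5
  row 6: 1 | 2 | 3 | 3 | 3 | 3 | 4 | 4 | 5 | 6
  row 7: 1 | 2 | 3 | 4 | 4 | 4 | 5 | 5 | 6 | 7
  row 8: 1 | 2 | 3 | 4 | 4 | 5 | 6 | 6 | 7 | 8
  row 9: 1 | 2 | 3 | 4 | 4 | 5 | 6 | 7 | 8 | 9
  row 10: 1 | 2 | 3 | 4 | 5 | 6 | 7 | 8 | 9 | 10

second differences of R give the permutation w = (7, 9, 1, 3, 2, 10, 4, 6, 8, 5).

ℓ(w)=20; the 6 essential cells (i,j,r):

[(2, 6, 0), (2, 8, 1), (4, 2, 1), (6, 6, 3), (6, 8, 4), (9, 5, 4)]


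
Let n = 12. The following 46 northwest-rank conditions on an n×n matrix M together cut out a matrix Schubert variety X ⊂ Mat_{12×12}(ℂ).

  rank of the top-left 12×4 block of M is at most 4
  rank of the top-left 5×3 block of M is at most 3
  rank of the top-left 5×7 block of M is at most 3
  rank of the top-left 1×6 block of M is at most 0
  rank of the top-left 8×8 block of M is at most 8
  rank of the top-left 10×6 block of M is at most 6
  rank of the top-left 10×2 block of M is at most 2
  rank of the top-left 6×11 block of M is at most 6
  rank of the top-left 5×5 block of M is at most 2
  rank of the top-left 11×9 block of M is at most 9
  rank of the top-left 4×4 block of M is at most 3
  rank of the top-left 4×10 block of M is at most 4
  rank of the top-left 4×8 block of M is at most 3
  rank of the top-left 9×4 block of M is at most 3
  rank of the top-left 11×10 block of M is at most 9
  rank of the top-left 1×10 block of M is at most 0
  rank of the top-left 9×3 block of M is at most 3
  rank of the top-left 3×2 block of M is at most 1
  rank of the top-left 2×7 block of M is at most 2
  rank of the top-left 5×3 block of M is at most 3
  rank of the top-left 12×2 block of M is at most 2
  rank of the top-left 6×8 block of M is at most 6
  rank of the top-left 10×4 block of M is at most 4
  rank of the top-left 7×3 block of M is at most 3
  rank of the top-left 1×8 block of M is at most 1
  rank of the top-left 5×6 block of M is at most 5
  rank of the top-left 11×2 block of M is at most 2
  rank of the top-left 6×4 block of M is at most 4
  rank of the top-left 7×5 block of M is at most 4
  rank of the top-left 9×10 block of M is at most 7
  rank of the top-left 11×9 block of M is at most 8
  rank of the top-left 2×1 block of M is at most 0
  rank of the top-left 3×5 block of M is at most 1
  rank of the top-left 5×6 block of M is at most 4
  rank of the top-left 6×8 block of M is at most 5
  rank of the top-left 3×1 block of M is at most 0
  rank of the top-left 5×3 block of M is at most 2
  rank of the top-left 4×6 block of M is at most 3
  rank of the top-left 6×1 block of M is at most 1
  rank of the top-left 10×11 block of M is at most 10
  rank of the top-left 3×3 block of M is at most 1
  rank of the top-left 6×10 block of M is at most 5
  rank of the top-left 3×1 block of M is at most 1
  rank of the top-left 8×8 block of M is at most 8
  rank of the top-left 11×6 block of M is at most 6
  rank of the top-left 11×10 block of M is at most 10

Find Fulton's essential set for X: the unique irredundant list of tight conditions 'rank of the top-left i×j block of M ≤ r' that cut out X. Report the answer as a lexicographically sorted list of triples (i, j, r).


Recovering R(i,j) via the rank-extension bound from the 46 conditions:

  0  0  0  0  0  0  0  0  0  0  1  1
  0  1  1  1  1  1  1  1  1  1  2  2
  0  1  1  1  1  2  2  2  2  2  3  3
  1  2  2  2  2  3  3  3  3  3  4  4
  1  2  2  2  2  3  3  4  4  4  5  5
  1  2  3  3  3  4  4  5  5  5  6  6
  1  2  3  3  4  5  5  6  6  6  7  7
  1  2  3  3  4  5  6  7  7  7  8  8
  1  2  3  3  4  5  6  7  7  7  8  9
  1  2  3  4  5  6  7  8  8  8  9  10
  1  2  3  4  5  6  7  8  8  9  10  11
  1  2  3  4  5  6  7  8  9  10  11  12

the unique w with this rank table is (11, 2, 6, 1, 8, 3, 5, 7, 12, 4, 10, 9).

D(w) has 25 cells with 8 SE-corners; essential set:

[(1, 10, 0), (3, 1, 0), (3, 5, 1), (5, 5, 2), (5, 7, 3), (9, 4, 3), (9, 10, 7), (11, 9, 8)]


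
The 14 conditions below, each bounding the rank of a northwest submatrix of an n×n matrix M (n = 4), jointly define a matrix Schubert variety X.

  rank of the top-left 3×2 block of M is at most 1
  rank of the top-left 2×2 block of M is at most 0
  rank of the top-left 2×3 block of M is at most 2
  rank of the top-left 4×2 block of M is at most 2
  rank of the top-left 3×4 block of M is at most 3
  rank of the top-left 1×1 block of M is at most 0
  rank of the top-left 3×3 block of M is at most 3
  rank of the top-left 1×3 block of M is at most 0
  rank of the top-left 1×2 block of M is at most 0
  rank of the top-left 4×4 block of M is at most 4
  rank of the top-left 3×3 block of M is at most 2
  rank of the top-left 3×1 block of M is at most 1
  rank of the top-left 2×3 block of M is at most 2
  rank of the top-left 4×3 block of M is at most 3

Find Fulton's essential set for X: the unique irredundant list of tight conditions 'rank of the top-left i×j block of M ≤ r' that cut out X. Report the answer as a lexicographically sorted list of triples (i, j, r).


Computing R[i][j] = min implied NW-rank bound (n=4, 14 conditions):

  i=1: 0  0  0  1
  i=2: 0  0  1  2
  i=3: 1  1  2  3
  i=4: 1  2  3  4

reading off 1-entries of Δ²R: w = (4, 3, 1, 2).

2 SE-corners of the 5-cell Rothe diagram give Ess(w):

[(1, 3, 0), (2, 2, 0)]


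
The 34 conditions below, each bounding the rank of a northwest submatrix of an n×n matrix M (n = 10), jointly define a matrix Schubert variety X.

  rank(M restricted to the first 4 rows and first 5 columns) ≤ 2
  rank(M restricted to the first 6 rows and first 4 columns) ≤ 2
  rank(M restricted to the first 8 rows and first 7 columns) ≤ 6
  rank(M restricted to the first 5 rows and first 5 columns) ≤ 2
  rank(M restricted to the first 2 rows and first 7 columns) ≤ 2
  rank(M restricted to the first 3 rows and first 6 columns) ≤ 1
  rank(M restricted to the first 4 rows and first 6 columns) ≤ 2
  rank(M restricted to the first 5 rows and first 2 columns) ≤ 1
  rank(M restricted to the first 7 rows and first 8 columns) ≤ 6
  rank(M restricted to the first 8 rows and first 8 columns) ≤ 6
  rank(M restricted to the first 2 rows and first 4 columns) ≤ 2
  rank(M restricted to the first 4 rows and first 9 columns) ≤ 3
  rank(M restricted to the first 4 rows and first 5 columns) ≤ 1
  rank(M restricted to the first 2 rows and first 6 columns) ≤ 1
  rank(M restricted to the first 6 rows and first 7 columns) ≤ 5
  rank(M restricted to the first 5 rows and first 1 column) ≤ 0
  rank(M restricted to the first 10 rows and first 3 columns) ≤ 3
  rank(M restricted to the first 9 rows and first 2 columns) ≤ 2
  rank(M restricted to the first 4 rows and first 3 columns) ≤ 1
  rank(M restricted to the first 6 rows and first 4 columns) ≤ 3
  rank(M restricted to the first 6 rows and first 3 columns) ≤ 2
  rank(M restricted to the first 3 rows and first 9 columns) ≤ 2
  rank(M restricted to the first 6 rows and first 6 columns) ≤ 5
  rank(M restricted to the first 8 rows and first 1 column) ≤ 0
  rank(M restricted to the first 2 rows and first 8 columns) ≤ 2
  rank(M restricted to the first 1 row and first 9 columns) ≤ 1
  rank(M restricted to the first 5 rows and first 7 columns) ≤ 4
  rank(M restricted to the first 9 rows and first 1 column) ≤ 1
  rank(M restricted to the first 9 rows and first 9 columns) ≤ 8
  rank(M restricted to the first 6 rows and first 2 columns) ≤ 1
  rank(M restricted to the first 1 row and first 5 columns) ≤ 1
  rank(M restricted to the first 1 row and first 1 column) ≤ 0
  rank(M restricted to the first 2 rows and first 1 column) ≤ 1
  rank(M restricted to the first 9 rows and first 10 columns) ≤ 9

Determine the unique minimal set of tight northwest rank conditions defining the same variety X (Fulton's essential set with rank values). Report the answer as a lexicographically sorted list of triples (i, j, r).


Propagating the 34 rank bounds to every northwest block:

  i=1: 0  1  1  1  1  1  1  1  1  1
  i=2: 0  1  1  1  1  1  2  2  2  2
  i=3: 0  1  1  1  1  1  2  2  2  3
  i=4: 0  1  1  1  1  2  3  3  3  4
  i=5: 0  1  2  2  2  3  4  4  4  5
  i=6: 0  1  2  2  3  4  5  5  5  6
  i=7: 0  1  2  3  4  5  6  6  6  7
  i=8: 0  1  2  3  4  5  6  6  7  8
  i=9: 1  2  3  4  5  6  7  7  8  9
  i=10: 1  2  3  4  5  6  7  8  9  10

the unique w with this rank table is (2, 7, 10, 6, 3, 5, 4, 9, 1, 8).

D(w) has 23 cells with 6 SE-corners; essential set:

[(3, 6, 1), (3, 9, 2), (4, 5, 1), (6, 4, 2), (8, 1, 0), (8, 8, 6)]


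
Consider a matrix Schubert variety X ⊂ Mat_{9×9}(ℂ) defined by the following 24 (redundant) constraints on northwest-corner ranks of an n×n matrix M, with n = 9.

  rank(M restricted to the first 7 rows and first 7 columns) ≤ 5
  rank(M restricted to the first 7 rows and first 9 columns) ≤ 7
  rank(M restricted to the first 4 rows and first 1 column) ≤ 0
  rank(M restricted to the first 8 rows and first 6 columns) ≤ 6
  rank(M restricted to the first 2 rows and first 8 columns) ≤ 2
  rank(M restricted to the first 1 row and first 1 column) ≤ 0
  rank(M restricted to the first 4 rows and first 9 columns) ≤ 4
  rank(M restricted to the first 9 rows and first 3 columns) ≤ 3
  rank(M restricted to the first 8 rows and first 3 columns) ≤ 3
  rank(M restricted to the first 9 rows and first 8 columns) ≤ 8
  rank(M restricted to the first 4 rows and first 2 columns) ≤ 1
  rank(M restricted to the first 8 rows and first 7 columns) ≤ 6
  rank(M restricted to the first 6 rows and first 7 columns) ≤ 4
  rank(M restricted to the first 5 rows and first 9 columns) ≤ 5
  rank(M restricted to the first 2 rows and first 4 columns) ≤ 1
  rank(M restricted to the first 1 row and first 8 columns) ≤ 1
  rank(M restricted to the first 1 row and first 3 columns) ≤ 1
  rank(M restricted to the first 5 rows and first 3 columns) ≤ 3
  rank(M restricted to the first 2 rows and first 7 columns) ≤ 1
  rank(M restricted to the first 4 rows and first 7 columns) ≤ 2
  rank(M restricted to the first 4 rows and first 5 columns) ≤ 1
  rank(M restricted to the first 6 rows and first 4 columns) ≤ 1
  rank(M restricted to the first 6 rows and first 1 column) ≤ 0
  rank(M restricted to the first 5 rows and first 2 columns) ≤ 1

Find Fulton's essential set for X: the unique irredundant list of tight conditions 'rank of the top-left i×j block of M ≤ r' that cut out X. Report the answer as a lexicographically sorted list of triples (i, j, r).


Computing R[i][j] = min implied NW-rank bound (n=9, 24 conditions):

  0 1 1 1 1 1 1 1 1
  0 1 1 1 1 1 1 2 2
  0 1 1 1 1 2 2 3 3
  0 1 1 1 1 2 2 3 4
  0 1 1 1 2 3 3 4 5
  0 1 1 1 2 3 4 5 6
  1 2 2 2 3 4 5 6 7
  1 2 3 3 4 5 6 7 8
  1 2 3 4 5 6 7 8 9

giving w = (2, 8, 6, 9, 5, 7, 1, 3, 4) via Δ²R.

Fulton essential set (5 of the 22 Rothe cells):

[(2, 7, 1), (4, 5, 1), (4, 7, 2), (6, 1, 0), (6, 4, 1)]


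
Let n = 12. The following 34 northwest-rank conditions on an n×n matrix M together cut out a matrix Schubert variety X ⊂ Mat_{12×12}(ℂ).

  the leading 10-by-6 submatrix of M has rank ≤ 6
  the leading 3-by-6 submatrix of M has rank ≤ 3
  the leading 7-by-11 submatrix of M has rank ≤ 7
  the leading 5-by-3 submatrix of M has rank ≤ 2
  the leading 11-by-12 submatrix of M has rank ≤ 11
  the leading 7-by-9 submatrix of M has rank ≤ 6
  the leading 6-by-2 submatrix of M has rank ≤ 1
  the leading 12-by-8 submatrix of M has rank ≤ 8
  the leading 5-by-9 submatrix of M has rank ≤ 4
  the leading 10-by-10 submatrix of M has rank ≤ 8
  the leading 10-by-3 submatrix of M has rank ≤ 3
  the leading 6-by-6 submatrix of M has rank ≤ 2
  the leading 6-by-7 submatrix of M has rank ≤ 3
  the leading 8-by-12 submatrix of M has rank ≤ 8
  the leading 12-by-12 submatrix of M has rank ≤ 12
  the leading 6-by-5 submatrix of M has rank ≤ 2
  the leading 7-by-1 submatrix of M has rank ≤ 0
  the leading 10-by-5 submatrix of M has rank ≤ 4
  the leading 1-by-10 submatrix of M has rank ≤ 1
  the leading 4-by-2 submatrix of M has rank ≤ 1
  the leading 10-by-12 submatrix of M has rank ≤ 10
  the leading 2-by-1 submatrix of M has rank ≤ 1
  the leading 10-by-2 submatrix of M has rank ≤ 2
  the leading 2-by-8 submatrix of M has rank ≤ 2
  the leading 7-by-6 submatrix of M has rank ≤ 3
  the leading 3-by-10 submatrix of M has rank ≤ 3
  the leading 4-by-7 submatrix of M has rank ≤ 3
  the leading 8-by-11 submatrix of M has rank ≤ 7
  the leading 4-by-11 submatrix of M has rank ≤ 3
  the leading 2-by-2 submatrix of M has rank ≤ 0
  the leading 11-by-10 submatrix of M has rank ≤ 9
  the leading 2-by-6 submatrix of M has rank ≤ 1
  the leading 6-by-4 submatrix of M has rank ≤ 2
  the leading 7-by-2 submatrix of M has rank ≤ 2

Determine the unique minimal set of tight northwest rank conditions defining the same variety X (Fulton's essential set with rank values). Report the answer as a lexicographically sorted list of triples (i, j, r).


Recovering R(i,j) via the rank-extension bound from the 34 conditions:

  0  0  1  1  1  1  1  1  1  1  1  1
  0  0  1  1  1  1  2  2  2  2  2  2
  0  1  2  2  2  2  3  3  3  3  3  3
  0  1  2  2  2  2  3  3  3  3  3  4
  0  1  2  2  2  2  3  4  4  4  4  5
  0  1  2  2  2  2  3  4  5  5  5  6
  0  1  2  3  3  3  4  5  6  6  6  7
  1  2  3  4  4  4  5  6  7  7  7  8
  1  2  3  4  4  5  6  7  8  8  8  9
  1  2  3  4  4  5  6  7  8  8  9  10
  1  2  3  4  5  6  7  8  9  9  10  11
  1  2  3  4  5  6  7  8  9  10  11  12

second differences of R give the permutation w = (3, 7, 2, 12, 8, 9, 4, 1, 6, 11, 5, 10).

D(w) has 28 cells with 7 SE-corners; essential set:

[(2, 2, 0), (2, 6, 1), (4, 11, 3), (6, 6, 2), (7, 1, 0), (10, 5, 4), (10, 10, 8)]
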